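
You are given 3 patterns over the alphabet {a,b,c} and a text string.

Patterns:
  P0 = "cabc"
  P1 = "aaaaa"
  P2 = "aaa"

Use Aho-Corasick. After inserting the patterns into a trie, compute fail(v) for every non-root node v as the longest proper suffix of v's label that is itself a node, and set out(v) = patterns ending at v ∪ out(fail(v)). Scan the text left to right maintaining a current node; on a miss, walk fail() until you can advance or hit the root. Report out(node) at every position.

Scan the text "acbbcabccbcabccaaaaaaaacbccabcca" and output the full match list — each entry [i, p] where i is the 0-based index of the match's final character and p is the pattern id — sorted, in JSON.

Build automaton:
Trie (insert patterns):
  0='ε' goto a→5 c→1
  1='c' goto a→2
  2='ca' goto b→3
  3='cab' goto c→4
  4='cabc' goto ·  [P0 ends]
  5='a' goto a→6
  6='aa' goto a→7
  7='aaa' goto a→8  [P2 ends]
  8='aaaa' goto a→9
  9='aaaaa' goto ·  [P1 ends]

Failure links (BFS by depth):
  n1('c'): parent n0 fail=0; on 'c' 0 → fail=0;  out ∅∪∅=∅
  n5('a'): parent n0 fail=0; on 'a' 0 → fail=0;  out ∅∪∅=∅
  n2('ca'): parent n1 fail=0; on 'a' 0 → fail=5;  out ∅∪∅=∅
  n6('aa'): parent n5 fail=0; on 'a' 0 → fail=5;  out ∅∪∅=∅
  n3('cab'): parent n2 fail=5; on 'b' 5→0 → fail=0;  out ∅∪∅=∅
  n7('aaa'): parent n6 fail=5; on 'a' 5 → fail=6;  out {2}∪∅={2}
  n4('cabc'): parent n3 fail=0; on 'c' 0 → fail=1;  out {0}∪∅={0}
  n8('aaaa'): parent n7 fail=6; on 'a' 6 → fail=7;  out ∅∪{2}={2}
  n9('aaaaa'): parent n8 fail=7; on 'a' 7 → fail=8;  out {1}∪{2}={1,2}

Run:
[0] read 'a'  n0⇒n5
[1] read 'c'  n5⇒n1 ·f
[2] read 'b'  n1⇒n0 ·f
[3] read 'b'  n0⇒n0
[4] read 'c'  n0⇒n1
[5] read 'a'  n1⇒n2
[6] read 'b'  n2⇒n3
[7] read 'c'  n3⇒n4  emit P0@[4:7]
[8] read 'c'  n4⇒n1 ·f
[9] read 'b'  n1⇒n0 ·f
[10] read 'c'  n0⇒n1
[11] read 'a'  n1⇒n2
[12] read 'b'  n2⇒n3
[13] read 'c'  n3⇒n4  emit P0@[10:13]
[14] read 'c'  n4⇒n1 ·f
[15] read 'a'  n1⇒n2
[16] read 'a'  n2⇒n6 ·f
[17] read 'a'  n6⇒n7  emit P2@[15:17]
[18] read 'a'  n7⇒n8  emit P2@[16:18]
[19] read 'a'  n8⇒n9  emit P1@[15:19],P2@[17:19]
[20] read 'a'  n9⇒n9 ·f  emit P1@[16:20],P2@[18:20]
[21] read 'a'  n9⇒n9 ·f  emit P1@[17:21],P2@[19:21]
[22] read 'a'  n9⇒n9 ·f  emit P1@[18:22],P2@[20:22]
[23] read 'c'  n9⇒n1 ·f
[24] read 'b'  n1⇒n0 ·f
[25] read 'c'  n0⇒n1
[26] read 'c'  n1⇒n1 ·f
[27] read 'a'  n1⇒n2
[28] read 'b'  n2⇒n3
[29] read 'c'  n3⇒n4  emit P0@[26:29]
[30] read 'c'  n4⇒n1 ·f
[31] read 'a'  n1⇒n2

Matches: [[7,0],[13,0],[17,2],[18,2],[19,1],[19,2],[20,1],[20,2],[21,1],[21,2],[22,1],[22,2],[29,0]]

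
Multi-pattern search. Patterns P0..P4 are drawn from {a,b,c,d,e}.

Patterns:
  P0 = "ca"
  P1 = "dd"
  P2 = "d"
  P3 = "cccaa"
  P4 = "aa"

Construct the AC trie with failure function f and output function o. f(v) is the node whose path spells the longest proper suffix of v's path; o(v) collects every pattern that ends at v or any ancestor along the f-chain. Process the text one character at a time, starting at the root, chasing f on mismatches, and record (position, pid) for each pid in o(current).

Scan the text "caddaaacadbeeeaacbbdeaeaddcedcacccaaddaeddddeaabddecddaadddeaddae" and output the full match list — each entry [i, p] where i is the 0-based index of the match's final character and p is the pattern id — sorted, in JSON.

Build:
Trie nodes:
  n0 'ε': a→9 c→1 d→3
  n1 'c': a→2 c→5
  n2 'ca': ·  [P0 ends]
  n3 'd': d→4  [P2 ends]
  n4 'dd': ·  [P1 ends]
  n5 'cc': c→6
  n6 'ccc': a→7
  n7 'ccca': a→8
  n8 'cccaa': ·  [P3 ends]
  n9 'a': a→10
  n10 'aa': ·  [P4 ends]

BFS fail/out derivation:
  fail(1) 'c': from fail(0)=0 chase 'c': 0 ⇒ 0;  out=∅∪out(0)=∅
  fail(3) 'd': from fail(0)=0 chase 'd': 0 ⇒ 0;  out={2}∪out(0)={2}
  fail(9) 'a': from fail(0)=0 chase 'a': 0 ⇒ 0;  out=∅∪out(0)=∅
  fail(2) 'ca': from fail(1)=0 chase 'a': 0 ⇒ 9;  out={0}∪out(9)={0}
  fail(4) 'dd': from fail(3)=0 chase 'd': 0 ⇒ 3;  out={1}∪out(3)={1,2}
  fail(5) 'cc': from fail(1)=0 chase 'c': 0 ⇒ 1;  out=∅∪out(1)=∅
  fail(10) 'aa': from fail(9)=0 chase 'a': 0 ⇒ 9;  out={4}∪out(9)={4}
  fail(6) 'ccc': from fail(5)=1 chase 'c': 1 ⇒ 5;  out=∅∪out(5)=∅
  fail(7) 'ccca': from fail(6)=5 chase 'a': 5→1 ⇒ 2;  out=∅∪out(2)={0}
  fail(8) 'cccaa': from fail(7)=2 chase 'a': 2→9 ⇒ 10;  out={3}∪out(10)={3,4}

Scan:
pos 0 'c': at 1
pos 1 'a': at 2  → match P0@[0:1]
pos 2 'd': at 3 (via fail)  → match P2@[2:2]
pos 3 'd': at 4  → match P1@[2:3],P2@[3:3]
pos 4 'a': at 9 (via fail)
pos 5 'a': at 10  → match P4@[4:5]
pos 6 'a': at 10 (via fail)  → match P4@[5:6]
pos 7 'c': at 1 (via fail)
pos 8 'a': at 2  → match P0@[7:8]
pos 9 'd': at 3 (via fail)  → match P2@[9:9]
pos 10 'b': at 0 (via fail)
pos 11 'e': at 0
pos 12 'e': at 0
pos 13 'e': at 0
pos 14 'a': at 9
pos 15 'a': at 10  → match P4@[14:15]
pos 16 'c': at 1 (via fail)
pos 17 'b': at 0 (via fail)
pos 18 'b': at 0
pos 19 'd': at 3  → match P2@[19:19]
pos 20 'e': at 0 (via fail)
pos 21 'a': at 9
pos 22 'e': at 0 (via fail)
pos 23 'a': at 9
pos 24 'd': at 3 (via fail)  → match P2@[24:24]
pos 25 'd': at 4  → match P1@[24:25],P2@[25:25]
pos 26 'c': at 1 (via fail)
pos 27 'e': at 0 (via fail)
pos 28 'd': at 3  → match P2@[28:28]
pos 29 'c': at 1 (via fail)
pos 30 'a': at 2  → match P0@[29:30]
pos 31 'c': at 1 (via fail)
pos 32 'c': at 5
pos 33 'c': at 6
pos 34 'a': at 7  → match P0@[33:34]
pos 35 'a': at 8  → match P3@[31:35],P4@[34:35]
pos 36 'd': at 3 (via fail)  → match P2@[36:36]
pos 37 'd': at 4  → match P1@[36:37],P2@[37:37]
pos 38 'a': at 9 (via fail)
pos 39 'e': at 0 (via fail)
pos 40 'd': at 3  → match P2@[40:40]
pos 41 'd': at 4  → match P1@[40:41],P2@[41:41]
pos 42 'd': at 4 (via fail)  → match P1@[41:42],P2@[42:42]
pos 43 'd': at 4 (via fail)  → match P1@[42:43],P2@[43:43]
pos 44 'e': at 0 (via fail)
pos 45 'a': at 9
pos 46 'a': at 10  → match P4@[45:46]
pos 47 'b': at 0 (via fail)
pos 48 'd': at 3  → match P2@[48:48]
pos 49 'd': at 4  → match P1@[48:49],P2@[49:49]
pos 50 'e': at 0 (via fail)
pos 51 'c': at 1
pos 52 'd': at 3 (via fail)  → match P2@[52:52]
pos 53 'd': at 4  → match P1@[52:53],P2@[53:53]
pos 54 'a': at 9 (via fail)
pos 55 'a': at 10  → match P4@[54:55]
pos 56 'd': at 3 (via fail)  → match P2@[56:56]
pos 57 'd': at 4  → match P1@[56:57],P2@[57:57]
pos 58 'd': at 4 (via fail)  → match P1@[57:58],P2@[58:58]
pos 59 'e': at 0 (via fail)
pos 60 'a': at 9
pos 61 'd': at 3 (via fail)  → match P2@[61:61]
pos 62 'd': at 4  → match P1@[61:62],P2@[62:62]
pos 63 'a': at 9 (via fail)
pos 64 'e': at 0 (via fail)

All matches (sorted): [[1,0],[2,2],[3,1],[3,2],[5,4],[6,4],[8,0],[9,2],[15,4],[19,2],[24,2],[25,1],[25,2],[28,2],[30,0],[34,0],[35,3],[35,4],[36,2],[37,1],[37,2],[40,2],[41,1],[41,2],[42,1],[42,2],[43,1],[43,2],[46,4],[48,2],[49,1],[49,2],[52,2],[53,1],[53,2],[55,4],[56,2],[57,1],[57,2],[58,1],[58,2],[61,2],[62,1],[62,2]]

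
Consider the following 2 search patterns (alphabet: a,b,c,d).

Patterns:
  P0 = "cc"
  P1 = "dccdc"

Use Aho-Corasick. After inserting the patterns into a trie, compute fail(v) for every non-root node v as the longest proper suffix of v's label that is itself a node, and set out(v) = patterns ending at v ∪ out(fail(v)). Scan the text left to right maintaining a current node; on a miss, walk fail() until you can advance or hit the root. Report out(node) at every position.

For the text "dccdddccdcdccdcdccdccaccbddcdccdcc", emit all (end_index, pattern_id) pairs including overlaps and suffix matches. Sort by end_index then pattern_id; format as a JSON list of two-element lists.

Build automaton:
Trie nodes:
  n0 'ε': c→1 d→3
  n1 'c': c→2
  n2 'cc': ·  ←P0
  n3 'd': c→4
  n4 'dc': c→5
  n5 'dcc': d→6
  n6 'dccd': c→7
  n7 'dccdc': ·  ←P1

Failure links (BFS by depth):
  n1('c'): parent n0 fail=0; on 'c' 0 → fail=0;  out ∅∪∅=∅
  n3('d'): parent n0 fail=0; on 'd' 0 → fail=0;  out ∅∪∅=∅
  n2('cc'): parent n1 fail=0; on 'c' 0 → fail=1;  out {0}∪∅={0}
  n4('dc'): parent n3 fail=0; on 'c' 0 → fail=1;  out ∅∪∅=∅
  n5('dcc'): parent n4 fail=1; on 'c' 1 → fail=2;  out ∅∪{0}={0}
  n6('dccd'): parent n5 fail=2; on 'd' 2→1→0 → fail=3;  out ∅∪∅=∅
  n7('dccdc'): parent n6 fail=3; on 'c' 3 → fail=4;  out {1}∪∅={1}

Scan:
i=0 'd': node 0→3
i=1 'c': node 3→4
i=2 'c': node 4→5  → match P0@[1:2]
i=3 'd': node 5→6
i=4 'd': node 6→3 (via fail)
i=5 'd': node 3→3 (via fail)
i=6 'c': node 3→4
i=7 'c': node 4→5  → match P0@[6:7]
i=8 'd': node 5→6
i=9 'c': node 6→7  → match P1@[5:9]
i=10 'd': node 7→3 (via fail)
i=11 'c': node 3→4
i=12 'c': node 4→5  → match P0@[11:12]
i=13 'd': node 5→6
i=14 'c': node 6→7  → match P1@[10:14]
i=15 'd': node 7→3 (via fail)
i=16 'c': node 3→4
i=17 'c': node 4→5  → match P0@[16:17]
i=18 'd': node 5→6
i=19 'c': node 6→7  → match P1@[15:19]
i=20 'c': node 7→5 (via fail)  → match P0@[19:20]
i=21 'a': node 5→0 (via fail)
i=22 'c': node 0→1
i=23 'c': node 1→2  → match P0@[22:23]
i=24 'b': node 2→0 (via fail)
i=25 'd': node 0→3
i=26 'd': node 3→3 (via fail)
i=27 'c': node 3→4
i=28 'd': node 4→3 (via fail)
i=29 'c': node 3→4
i=30 'c': node 4→5  → match P0@[29:30]
i=31 'd': node 5→6
i=32 'c': node 6→7  → match P1@[28:32]
i=33 'c': node 7→5 (via fail)  → match P0@[32:33]

Result: [[2,0],[7,0],[9,1],[12,0],[14,1],[17,0],[19,1],[20,0],[23,0],[30,0],[32,1],[33,0]]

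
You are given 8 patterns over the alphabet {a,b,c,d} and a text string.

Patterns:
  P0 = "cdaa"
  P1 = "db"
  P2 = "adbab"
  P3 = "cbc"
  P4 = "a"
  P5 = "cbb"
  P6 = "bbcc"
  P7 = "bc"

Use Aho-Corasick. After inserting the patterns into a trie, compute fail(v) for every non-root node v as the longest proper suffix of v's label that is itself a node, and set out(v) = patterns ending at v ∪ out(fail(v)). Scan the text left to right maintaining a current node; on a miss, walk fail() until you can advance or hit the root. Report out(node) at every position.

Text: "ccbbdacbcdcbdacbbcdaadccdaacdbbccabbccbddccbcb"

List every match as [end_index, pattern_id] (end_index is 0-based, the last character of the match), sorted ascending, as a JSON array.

Construct AC machine:
Trie nodes:
  0='ε' goto a→7 b→15 c→1 d→5
  1='c' goto b→12 d→2
  2='cd' goto a→3
  3='cda' goto a→4
  4='cdaa' goto ·  ←P0
  5='d' goto b→6
  6='db' goto ·  ←P1
  7='a' goto d→8  ←P4
  8='ad' goto b→9
  9='adb' goto a→10
  10='adba' goto b→11
  11='adbab' goto ·  ←P2
  12='cb' goto b→14 c→13
  13='cbc' goto ·  ←P3
  14='cbb' goto ·  ←P5
  15='b' goto b→16 c→19
  16='bb' goto c→17
  17='bbc' goto c→18
  18='bbcc' goto ·  ←P6
  19='bc' goto ·  ←P7

BFS fail/out derivation:
  fail(1) 'c': from fail(0)=0 chase 'c': 0 ⇒ 0;  out=∅∪out(0)=∅
  fail(5) 'd': from fail(0)=0 chase 'd': 0 ⇒ 0;  out=∅∪out(0)=∅
  fail(7) 'a': from fail(0)=0 chase 'a': 0 ⇒ 0;  out={4}∪out(0)={4}
  fail(15) 'b': from fail(0)=0 chase 'b': 0 ⇒ 0;  out=∅∪out(0)=∅
  fail(2) 'cd': from fail(1)=0 chase 'd': 0 ⇒ 5;  out=∅∪out(5)=∅
  fail(6) 'db': from fail(5)=0 chase 'b': 0 ⇒ 15;  out={1}∪out(15)={1}
  fail(8) 'ad': from fail(7)=0 chase 'd': 0 ⇒ 5;  out=∅∪out(5)=∅
  fail(12) 'cb': from fail(1)=0 chase 'b': 0 ⇒ 15;  out=∅∪out(15)=∅
  fail(16) 'bb': from fail(15)=0 chase 'b': 0 ⇒ 15;  out=∅∪out(15)=∅
  fail(19) 'bc': from fail(15)=0 chase 'c': 0 ⇒ 1;  out={7}∪out(1)={7}
  fail(3) 'cda': from fail(2)=5 chase 'a': 5→0 ⇒ 7;  out=∅∪out(7)={4}
  fail(9) 'adb': from fail(8)=5 chase 'b': 5 ⇒ 6;  out=∅∪out(6)={1}
  fail(13) 'cbc': from fail(12)=15 chase 'c': 15 ⇒ 19;  out={3}∪out(19)={3,7}
  fail(14) 'cbb': from fail(12)=15 chase 'b': 15 ⇒ 16;  out={5}∪out(16)={5}
  fail(17) 'bbc': from fail(16)=15 chase 'c': 15 ⇒ 19;  out=∅∪out(19)={7}
  fail(4) 'cdaa': from fail(3)=7 chase 'a': 7→0 ⇒ 7;  out={0}∪out(7)={0,4}
  fail(10) 'adba': from fail(9)=6 chase 'a': 6→15→0 ⇒ 7;  out=∅∪out(7)={4}
  fail(18) 'bbcc': from fail(17)=19 chase 'c': 19→1→0 ⇒ 1;  out={6}∪out(1)={6}
  fail(11) 'adbab': from fail(10)=7 chase 'b': 7→0 ⇒ 15;  out={2}∪out(15)={2}

Text stream:
pos 0 'c': at 1
pos 1 'c': at 1 (via fail)
pos 2 'b': at 12
pos 3 'b': at 14  emit P5@[1:3]
pos 4 'd': at 5 (via fail)
pos 5 'a': at 7 (via fail)  emit P4@[5:5]
pos 6 'c': at 1 (via fail)
pos 7 'b': at 12
pos 8 'c': at 13  emit P3@[6:8],P7@[7:8]
pos 9 'd': at 2 (via fail)
pos 10 'c': at 1 (via fail)
pos 11 'b': at 12
pos 12 'd': at 5 (via fail)
pos 13 'a': at 7 (via fail)  emit P4@[13:13]
pos 14 'c': at 1 (via fail)
pos 15 'b': at 12
pos 16 'b': at 14  emit P5@[14:16]
pos 17 'c': at 17 (via fail)  emit P7@[16:17]
pos 18 'd': at 2 (via fail)
pos 19 'a': at 3  emit P4@[19:19]
pos 20 'a': at 4  emit P0@[17:20],P4@[20:20]
pos 21 'd': at 8 (via fail)
pos 22 'c': at 1 (via fail)
pos 23 'c': at 1 (via fail)
pos 24 'd': at 2
pos 25 'a': at 3  emit P4@[25:25]
pos 26 'a': at 4  emit P0@[23:26],P4@[26:26]
pos 27 'c': at 1 (via fail)
pos 28 'd': at 2
pos 29 'b': at 6 (via fail)  emit P1@[28:29]
pos 30 'b': at 16 (via fail)
pos 31 'c': at 17  emit P7@[30:31]
pos 32 'c': at 18  emit P6@[29:32]
pos 33 'a': at 7 (via fail)  emit P4@[33:33]
pos 34 'b': at 15 (via fail)
pos 35 'b': at 16
pos 36 'c': at 17  emit P7@[35:36]
pos 37 'c': at 18  emit P6@[34:37]
pos 38 'b': at 12 (via fail)
pos 39 'd': at 5 (via fail)
pos 40 'd': at 5 (via fail)
pos 41 'c': at 1 (via fail)
pos 42 'c': at 1 (via fail)
pos 43 'b': at 12
pos 44 'c': at 13  emit P3@[42:44],P7@[43:44]
pos 45 'b': at 12 (via fail)

Result: [[3,5],[5,4],[8,3],[8,7],[13,4],[16,5],[17,7],[19,4],[20,0],[20,4],[25,4],[26,0],[26,4],[29,1],[31,7],[32,6],[33,4],[36,7],[37,6],[44,3],[44,7]]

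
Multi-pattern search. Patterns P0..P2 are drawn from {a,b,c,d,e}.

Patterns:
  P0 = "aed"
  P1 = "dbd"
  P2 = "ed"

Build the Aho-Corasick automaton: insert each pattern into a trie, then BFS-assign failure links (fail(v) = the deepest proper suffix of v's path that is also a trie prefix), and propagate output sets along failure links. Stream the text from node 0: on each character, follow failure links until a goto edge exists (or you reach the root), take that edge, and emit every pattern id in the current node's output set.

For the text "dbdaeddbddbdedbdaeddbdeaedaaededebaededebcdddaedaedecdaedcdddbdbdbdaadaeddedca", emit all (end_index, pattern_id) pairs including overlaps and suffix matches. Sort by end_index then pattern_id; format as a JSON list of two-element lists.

Build:
Trie (insert patterns):
  n0 'ε': a→1 d→4 e→7
  n1 'a': e→2
  n2 'ae': d→3
  n3 'aed': ·  ←P0
  n4 'd': b→5
  n5 'db': d→6
  n6 'dbd': ·  ←P1
  n7 'e': d→8
  n8 'ed': ·  ←P2

Failure links (BFS by depth):
  fail(1) 'a': from fail(0)=0 chase 'a': 0 ⇒ 0;  out=∅∪out(0)=∅
  fail(4) 'd': from fail(0)=0 chase 'd': 0 ⇒ 0;  out=∅∪out(0)=∅
  fail(7) 'e': from fail(0)=0 chase 'e': 0 ⇒ 0;  out=∅∪out(0)=∅
  fail(2) 'ae': from fail(1)=0 chase 'e': 0 ⇒ 7;  out=∅∪out(7)=∅
  fail(5) 'db': from fail(4)=0 chase 'b': 0 ⇒ 0;  out=∅∪out(0)=∅
  fail(8) 'ed': from fail(7)=0 chase 'd': 0 ⇒ 4;  out={2}∪out(4)={2}
  fail(3) 'aed': from fail(2)=7 chase 'd': 7 ⇒ 8;  out={0}∪out(8)={0,2}
  fail(6) 'dbd': from fail(5)=0 chase 'd': 0 ⇒ 4;  out={1}∪out(4)={1}

Run:
[0] read 'd'  n0⇒n4
[1] read 'b'  n4⇒n5
[2] read 'd'  n5⇒n6  → match P1@[0:2]
[3] read 'a'  n6⇒n1 ·f
[4] read 'e'  n1⇒n2
[5] read 'd'  n2⇒n3  → match P0@[3:5],P2@[4:5]
[6] read 'd'  n3⇒n4 ·f
[7] read 'b'  n4⇒n5
[8] read 'd'  n5⇒n6  → match P1@[6:8]
[9] read 'd'  n6⇒n4 ·f
[10] read 'b'  n4⇒n5
[11] read 'd'  n5⇒n6  → match P1@[9:11]
[12] read 'e'  n6⇒n7 ·f
[13] read 'd'  n7⇒n8  → match P2@[12:13]
[14] read 'b'  n8⇒n5 ·f
[15] read 'd'  n5⇒n6  → match P1@[13:15]
[16] read 'a'  n6⇒n1 ·f
[17] read 'e'  n1⇒n2
[18] read 'd'  n2⇒n3  → match P0@[16:18],P2@[17:18]
[19] read 'd'  n3⇒n4 ·f
[20] read 'b'  n4⇒n5
[21] read 'd'  n5⇒n6  → match P1@[19:21]
[22] read 'e'  n6⇒n7 ·f
[23] read 'a'  n7⇒n1 ·f
[24] read 'e'  n1⇒n2
[25] read 'd'  n2⇒n3  → match P0@[23:25],P2@[24:25]
[26] read 'a'  n3⇒n1 ·f
[27] read 'a'  n1⇒n1 ·f
[28] read 'e'  n1⇒n2
[29] read 'd'  n2⇒n3  → match P0@[27:29],P2@[28:29]
[30] read 'e'  n3⇒n7 ·f
[31] read 'd'  n7⇒n8  → match P2@[30:31]
[32] read 'e'  n8⇒n7 ·f
[33] read 'b'  n7⇒n0 ·f
[34] read 'a'  n0⇒n1
[35] read 'e'  n1⇒n2
[36] read 'd'  n2⇒n3  → match P0@[34:36],P2@[35:36]
[37] read 'e'  n3⇒n7 ·f
[38] read 'd'  n7⇒n8  → match P2@[37:38]
[39] read 'e'  n8⇒n7 ·f
[40] read 'b'  n7⇒n0 ·f
[41] read 'c'  n0⇒n0
[42] read 'd'  n0⇒n4
[43] read 'd'  n4⇒n4 ·f
[44] read 'd'  n4⇒n4 ·f
[45] read 'a'  n4⇒n1 ·f
[46] read 'e'  n1⇒n2
[47] read 'd'  n2⇒n3  → match P0@[45:47],P2@[46:47]
[48] read 'a'  n3⇒n1 ·f
[49] read 'e'  n1⇒n2
[50] read 'd'  n2⇒n3  → match P0@[48:50],P2@[49:50]
[51] read 'e'  n3⇒n7 ·f
[52] read 'c'  n7⇒n0 ·f
[53] read 'd'  n0⇒n4
[54] read 'a'  n4⇒n1 ·f
[55] read 'e'  n1⇒n2
[56] read 'd'  n2⇒n3  → match P0@[54:56],P2@[55:56]
[57] read 'c'  n3⇒n0 ·f
[58] read 'd'  n0⇒n4
[59] read 'd'  n4⇒n4 ·f
[60] read 'd'  n4⇒n4 ·f
[61] read 'b'  n4⇒n5
[62] read 'd'  n5⇒n6  → match P1@[60:62]
[63] read 'b'  n6⇒n5 ·f
[64] read 'd'  n5⇒n6  → match P1@[62:64]
[65] read 'b'  n6⇒n5 ·f
[66] read 'd'  n5⇒n6  → match P1@[64:66]
[67] read 'a'  n6⇒n1 ·f
[68] read 'a'  n1⇒n1 ·f
[69] read 'd'  n1⇒n4 ·f
[70] read 'a'  n4⇒n1 ·f
[71] read 'e'  n1⇒n2
[72] read 'd'  n2⇒n3  → match P0@[70:72],P2@[71:72]
[73] read 'd'  n3⇒n4 ·f
[74] read 'e'  n4⇒n7 ·f
[75] read 'd'  n7⇒n8  → match P2@[74:75]
[76] read 'c'  n8⇒n0 ·f
[77] read 'a'  n0⇒n1

Matches: [[2,1],[5,0],[5,2],[8,1],[11,1],[13,2],[15,1],[18,0],[18,2],[21,1],[25,0],[25,2],[29,0],[29,2],[31,2],[36,0],[36,2],[38,2],[47,0],[47,2],[50,0],[50,2],[56,0],[56,2],[62,1],[64,1],[66,1],[72,0],[72,2],[75,2]]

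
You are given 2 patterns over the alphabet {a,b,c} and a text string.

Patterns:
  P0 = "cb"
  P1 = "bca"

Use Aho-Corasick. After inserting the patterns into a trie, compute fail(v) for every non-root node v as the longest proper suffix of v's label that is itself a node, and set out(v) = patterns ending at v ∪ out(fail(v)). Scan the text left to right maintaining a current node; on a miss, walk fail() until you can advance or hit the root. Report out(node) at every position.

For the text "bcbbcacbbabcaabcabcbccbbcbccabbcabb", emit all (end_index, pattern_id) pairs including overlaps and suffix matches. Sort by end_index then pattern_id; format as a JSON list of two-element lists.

Build automaton:
Trie (insert patterns):
  n0 'ε': b→3 c→1
  n1 'c': b→2
  n2 'cb': ·  [P0 ends]
  n3 'b': c→4
  n4 'bc': a→5
  n5 'bca': ·  [P1 ends]

Failure links (BFS by depth):
  fail(1) 'c': from fail(0)=0 chase 'c': 0 ⇒ 0;  out=∅∪out(0)=∅
  fail(3) 'b': from fail(0)=0 chase 'b': 0 ⇒ 0;  out=∅∪out(0)=∅
  fail(2) 'cb': from fail(1)=0 chase 'b': 0 ⇒ 3;  out={0}∪out(3)={0}
  fail(4) 'bc': from fail(3)=0 chase 'c': 0 ⇒ 1;  out=∅∪out(1)=∅
  fail(5) 'bca': from fail(4)=1 chase 'a': 1→0 ⇒ 0;  out={1}∪out(0)={1}

Run:
[0] read 'b'  n0⇒n3
[1] read 'c'  n3⇒n4
[2] read 'b'  n4⇒n2 ·f  ** P0@[1:2]
[3] read 'b'  n2⇒n3 ·f
[4] read 'c'  n3⇒n4
[5] read 'a'  n4⇒n5  ** P1@[3:5]
[6] read 'c'  n5⇒n1 ·f
[7] read 'b'  n1⇒n2  ** P0@[6:7]
[8] read 'b'  n2⇒n3 ·f
[9] read 'a'  n3⇒n0 ·f
[10] read 'b'  n0⇒n3
[11] read 'c'  n3⇒n4
[12] read 'a'  n4⇒n5  ** P1@[10:12]
[13] read 'a'  n5⇒n0 ·f
[14] read 'b'  n0⇒n3
[15] read 'c'  n3⇒n4
[16] read 'a'  n4⇒n5  ** P1@[14:16]
[17] read 'b'  n5⇒n3 ·f
[18] read 'c'  n3⇒n4
[19] read 'b'  n4⇒n2 ·f  ** P0@[18:19]
[20] read 'c'  n2⇒n4 ·f
[21] read 'c'  n4⇒n1 ·f
[22] read 'b'  n1⇒n2  ** P0@[21:22]
[23] read 'b'  n2⇒n3 ·f
[24] read 'c'  n3⇒n4
[25] read 'b'  n4⇒n2 ·f  ** P0@[24:25]
[26] read 'c'  n2⇒n4 ·f
[27] read 'c'  n4⇒n1 ·f
[28] read 'a'  n1⇒n0 ·f
[29] read 'b'  n0⇒n3
[30] read 'b'  n3⇒n3 ·f
[31] read 'c'  n3⇒n4
[32] read 'a'  n4⇒n5  ** P1@[30:32]
[33] read 'b'  n5⇒n3 ·f
[34] read 'b'  n3⇒n3 ·f

Matches: [[2,0],[5,1],[7,0],[12,1],[16,1],[19,0],[22,0],[25,0],[32,1]]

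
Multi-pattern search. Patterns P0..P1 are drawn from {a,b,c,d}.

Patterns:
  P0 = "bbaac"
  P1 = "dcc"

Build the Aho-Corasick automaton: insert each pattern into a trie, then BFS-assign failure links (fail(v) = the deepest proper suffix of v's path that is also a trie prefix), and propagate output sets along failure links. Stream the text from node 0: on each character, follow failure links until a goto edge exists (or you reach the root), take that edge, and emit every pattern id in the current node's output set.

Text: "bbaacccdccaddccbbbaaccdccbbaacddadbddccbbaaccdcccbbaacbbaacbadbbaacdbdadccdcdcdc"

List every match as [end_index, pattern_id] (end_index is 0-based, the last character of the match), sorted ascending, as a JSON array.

Build automaton:
Trie nodes:
  n0 'ε': b→1 d→6
  n1 'b': b→2
  n2 'bb': a→3
  n3 'bba': a→4
  n4 'bbaa': c→5
  n5 'bbaac': ·  [P0 ends]
  n6 'd': c→7
  n7 'dc': c→8
  n8 'dcc': ·  [P1 ends]

Failure links (BFS by depth):
  n1('b'): parent n0 fail=0; on 'b' 0 → fail=0;  out ∅∪∅=∅
  n6('d'): parent n0 fail=0; on 'd' 0 → fail=0;  out ∅∪∅=∅
  n2('bb'): parent n1 fail=0; on 'b' 0 → fail=1;  out ∅∪∅=∅
  n7('dc'): parent n6 fail=0; on 'c' 0 → fail=0;  out ∅∪∅=∅
  n3('bba'): parent n2 fail=1; on 'a' 1→0 → fail=0;  out ∅∪∅=∅
  n8('dcc'): parent n7 fail=0; on 'c' 0 → fail=0;  out {1}∪∅={1}
  n4('bbaa'): parent n3 fail=0; on 'a' 0 → fail=0;  out ∅∪∅=∅
  n5('bbaac'): parent n4 fail=0; on 'c' 0 → fail=0;  out {0}∪∅={0}

Run:
pos 0 'b': at 1
pos 1 'b': at 2
pos 2 'a': at 3
pos 3 'a': at 4
pos 4 'c': at 5  emit P0@[0:4]
pos 5 'c': at 0 ·f
pos 6 'c': at 0
pos 7 'd': at 6
pos 8 'c': at 7
pos 9 'c': at 8  emit P1@[7:9]
pos 10 'a': at 0 ·f
pos 11 'd': at 6
pos 12 'd': at 6 ·f
pos 13 'c': at 7
pos 14 'c': at 8  emit P1@[12:14]
pos 15 'b': at 1 ·f
pos 16 'b': at 2
pos 17 'b': at 2 ·f
pos 18 'a': at 3
pos 19 'a': at 4
pos 20 'c': at 5  emit P0@[16:20]
pos 21 'c': at 0 ·f
pos 22 'd': at 6
pos 23 'c': at 7
pos 24 'c': at 8  emit P1@[22:24]
pos 25 'b': at 1 ·f
pos 26 'b': at 2
pos 27 'a': at 3
pos 28 'a': at 4
pos 29 'c': at 5  emit P0@[25:29]
pos 30 'd': at 6 ·f
pos 31 'd': at 6 ·f
pos 32 'a': at 0 ·f
pos 33 'd': at 6
pos 34 'b': at 1 ·f
pos 35 'd': at 6 ·f
pos 36 'd': at 6 ·f
pos 37 'c': at 7
pos 38 'c': at 8  emit P1@[36:38]
pos 39 'b': at 1 ·f
pos 40 'b': at 2
pos 41 'a': at 3
pos 42 'a': at 4
pos 43 'c': at 5  emit P0@[39:43]
pos 44 'c': at 0 ·f
pos 45 'd': at 6
pos 46 'c': at 7
pos 47 'c': at 8  emit P1@[45:47]
pos 48 'c': at 0 ·f
pos 49 'b': at 1
pos 50 'b': at 2
pos 51 'a': at 3
pos 52 'a': at 4
pos 53 'c': at 5  emit P0@[49:53]
pos 54 'b': at 1 ·f
pos 55 'b': at 2
pos 56 'a': at 3
pos 57 'a': at 4
pos 58 'c': at 5  emit P0@[54:58]
pos 59 'b': at 1 ·f
pos 60 'a': at 0 ·f
pos 61 'd': at 6
pos 62 'b': at 1 ·f
pos 63 'b': at 2
pos 64 'a': at 3
pos 65 'a': at 4
pos 66 'c': at 5  emit P0@[62:66]
pos 67 'd': at 6 ·f
pos 68 'b': at 1 ·f
pos 69 'd': at 6 ·f
pos 70 'a': at 0 ·f
pos 71 'd': at 6
pos 72 'c': at 7
pos 73 'c': at 8  emit P1@[71:73]
pos 74 'd': at 6 ·f
pos 75 'c': at 7
pos 76 'd': at 6 ·f
pos 77 'c': at 7
pos 78 'd': at 6 ·f
pos 79 'c': at 7

All matches (sorted): [[4,0],[9,1],[14,1],[20,0],[24,1],[29,0],[38,1],[43,0],[47,1],[53,0],[58,0],[66,0],[73,1]]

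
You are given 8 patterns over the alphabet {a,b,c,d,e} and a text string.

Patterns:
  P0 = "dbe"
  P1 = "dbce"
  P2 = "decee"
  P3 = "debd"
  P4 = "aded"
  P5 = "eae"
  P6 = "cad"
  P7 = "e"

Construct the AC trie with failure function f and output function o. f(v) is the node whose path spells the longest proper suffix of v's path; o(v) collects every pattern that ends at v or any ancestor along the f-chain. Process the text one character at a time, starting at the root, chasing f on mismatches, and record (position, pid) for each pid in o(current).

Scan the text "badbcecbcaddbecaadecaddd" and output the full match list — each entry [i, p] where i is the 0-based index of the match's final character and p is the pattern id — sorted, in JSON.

Build:
Trie (insert patterns):
  0='ε' goto a→12 c→19 d→1 e→16
  1='d' goto b→2 e→6
  2='db' goto c→4 e→3
  3='dbe' goto ·  ←P0
  4='dbc' goto e→5
  5='dbce' goto ·  ←P1
  6='de' goto b→10 c→7
  7='dec' goto e→8
  8='dece' goto e→9
  9='decee' goto ·  ←P2
  10='deb' goto d→11
  11='debd' goto ·  ←P3
  12='a' goto d→13
  13='ad' goto e→14
  14='ade' goto d→15
  15='aded' goto ·  ←P4
  16='e' goto a→17  ←P7
  17='ea' goto e→18
  18='eae' goto ·  ←P5
  19='c' goto a→20
  20='ca' goto d→21
  21='cad' goto ·  ←P6

BFS fail/out derivation:
  n1('d'): parent n0 fail=0; on 'd' 0 → fail=0;  out ∅∪∅=∅
  n12('a'): parent n0 fail=0; on 'a' 0 → fail=0;  out ∅∪∅=∅
  n16('e'): parent n0 fail=0; on 'e' 0 → fail=0;  out {7}∪∅={7}
  n19('c'): parent n0 fail=0; on 'c' 0 → fail=0;  out ∅∪∅=∅
  n2('db'): parent n1 fail=0; on 'b' 0 → fail=0;  out ∅∪∅=∅
  n6('de'): parent n1 fail=0; on 'e' 0 → fail=16;  out ∅∪{7}={7}
  n13('ad'): parent n12 fail=0; on 'd' 0 → fail=1;  out ∅∪∅=∅
  n17('ea'): parent n16 fail=0; on 'a' 0 → fail=12;  out ∅∪∅=∅
  n20('ca'): parent n19 fail=0; on 'a' 0 → fail=12;  out ∅∪∅=∅
  n3('dbe'): parent n2 fail=0; on 'e' 0 → fail=16;  out {0}∪{7}={0,7}
  n4('dbc'): parent n2 fail=0; on 'c' 0 → fail=19;  out ∅∪∅=∅
  n7('dec'): parent n6 fail=16; on 'c' 16→0 → fail=19;  out ∅∪∅=∅
  n10('deb'): parent n6 fail=16; on 'b' 16→0 → fail=0;  out ∅∪∅=∅
  n14('ade'): parent n13 fail=1; on 'e' 1 → fail=6;  out ∅∪{7}={7}
  n18('eae'): parent n17 fail=12; on 'e' 12→0 → fail=16;  out {5}∪{7}={5,7}
  n21('cad'): parent n20 fail=12; on 'd' 12 → fail=13;  out {6}∪∅={6}
  n5('dbce'): parent n4 fail=19; on 'e' 19→0 → fail=16;  out {1}∪{7}={1,7}
  n8('dece'): parent n7 fail=19; on 'e' 19→0 → fail=16;  out ∅∪{7}={7}
  n11('debd'): parent n10 fail=0; on 'd' 0 → fail=1;  out {3}∪∅={3}
  n15('aded'): parent n14 fail=6; on 'd' 6→16→0 → fail=1;  out {4}∪∅={4}
  n9('decee'): parent n8 fail=16; on 'e' 16→0 → fail=16;  out {2}∪{7}={2,7}

Text stream:
[0] read 'b'  n0⇒n0
[1] read 'a'  n0⇒n12
[2] read 'd'  n12⇒n13
[3] read 'b'  n13⇒n2 (fail-walked)
[4] read 'c'  n2⇒n4
[5] read 'e'  n4⇒n5  → match P1@[2:5],P7@[5:5]
[6] read 'c'  n5⇒n19 (fail-walked)
[7] read 'b'  n19⇒n0 (fail-walked)
[8] read 'c'  n0⇒n19
[9] read 'a'  n19⇒n20
[10] read 'd'  n20⇒n21  → match P6@[8:10]
[11] read 'd'  n21⇒n1 (fail-walked)
[12] read 'b'  n1⇒n2
[13] read 'e'  n2⇒n3  → match P0@[11:13],P7@[13:13]
[14] read 'c'  n3⇒n19 (fail-walked)
[15] read 'a'  n19⇒n20
[16] read 'a'  n20⇒n12 (fail-walked)
[17] read 'd'  n12⇒n13
[18] read 'e'  n13⇒n14  → match P7@[18:18]
[19] read 'c'  n14⇒n7 (fail-walked)
[20] read 'a'  n7⇒n20 (fail-walked)
[21] read 'd'  n20⇒n21  → match P6@[19:21]
[22] read 'd'  n21⇒n1 (fail-walked)
[23] read 'd'  n1⇒n1 (fail-walked)

All matches (sorted): [[5,1],[5,7],[10,6],[13,0],[13,7],[18,7],[21,6]]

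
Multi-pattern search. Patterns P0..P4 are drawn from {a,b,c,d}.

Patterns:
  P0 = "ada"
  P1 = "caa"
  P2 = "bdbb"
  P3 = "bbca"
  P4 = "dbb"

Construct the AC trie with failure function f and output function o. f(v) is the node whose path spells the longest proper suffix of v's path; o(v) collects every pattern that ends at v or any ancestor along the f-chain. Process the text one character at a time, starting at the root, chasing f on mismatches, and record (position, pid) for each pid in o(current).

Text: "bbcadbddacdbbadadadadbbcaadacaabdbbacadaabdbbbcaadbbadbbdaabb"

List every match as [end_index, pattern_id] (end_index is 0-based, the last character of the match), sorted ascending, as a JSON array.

Construct AC machine:
Trie (insert patterns):
  0='ε' goto a→1 b→7 c→4 d→14
  1='a' goto d→2
  2='ad' goto a→3
  3='ada' goto ·  ←P0
  4='c' goto a→5
  5='ca' goto a→6
  6='caa' goto ·  ←P1
  7='b' goto b→11 d→8
  8='bd' goto b→9
  9='bdb' goto b→10
  10='bdbb' goto ·  ←P2
  11='bb' goto c→12
  12='bbc' goto a→13
  13='bbca' goto ·  ←P3
  14='d' goto b→15
  15='db' goto b→16
  16='dbb' goto ·  ←P4

Failure links (BFS by depth):
  n1('a'): parent n0 fail=0; on 'a' 0 → fail=0;  out ∅∪∅=∅
  n4('c'): parent n0 fail=0; on 'c' 0 → fail=0;  out ∅∪∅=∅
  n7('b'): parent n0 fail=0; on 'b' 0 → fail=0;  out ∅∪∅=∅
  n14('d'): parent n0 fail=0; on 'd' 0 → fail=0;  out ∅∪∅=∅
  n2('ad'): parent n1 fail=0; on 'd' 0 → fail=14;  out ∅∪∅=∅
  n5('ca'): parent n4 fail=0; on 'a' 0 → fail=1;  out ∅∪∅=∅
  n8('bd'): parent n7 fail=0; on 'd' 0 → fail=14;  out ∅∪∅=∅
  n11('bb'): parent n7 fail=0; on 'b' 0 → fail=7;  out ∅∪∅=∅
  n15('db'): parent n14 fail=0; on 'b' 0 → fail=7;  out ∅∪∅=∅
  n3('ada'): parent n2 fail=14; on 'a' 14→0 → fail=1;  out {0}∪∅={0}
  n6('caa'): parent n5 fail=1; on 'a' 1→0 → fail=1;  out {1}∪∅={1}
  n9('bdb'): parent n8 fail=14; on 'b' 14 → fail=15;  out ∅∪∅=∅
  n12('bbc'): parent n11 fail=7; on 'c' 7→0 → fail=4;  out ∅∪∅=∅
  n16('dbb'): parent n15 fail=7; on 'b' 7 → fail=11;  out {4}∪∅={4}
  n10('bdbb'): parent n9 fail=15; on 'b' 15 → fail=16;  out {2}∪{4}={2,4}
  n13('bbca'): parent n12 fail=4; on 'a' 4 → fail=5;  out {3}∪∅={3}

Run:
i=0 'b': node 0→7
i=1 'b': node 7→11
i=2 'c': node 11→12
i=3 'a': node 12→13  → match P3@[0:3]
i=4 'd': node 13→2 (via fail)
i=5 'b': node 2→15 (via fail)
i=6 'd': node 15→8 (via fail)
i=7 'd': node 8→14 (via fail)
i=8 'a': node 14→1 (via fail)
i=9 'c': node 1→4 (via fail)
i=10 'd': node 4→14 (via fail)
i=11 'b': node 14→15
i=12 'b': node 15→16  → match P4@[10:12]
i=13 'a': node 16→1 (via fail)
i=14 'd': node 1→2
i=15 'a': node 2→3  → match P0@[13:15]
i=16 'd': node 3→2 (via fail)
i=17 'a': node 2→3  → match P0@[15:17]
i=18 'd': node 3→2 (via fail)
i=19 'a': node 2→3  → match P0@[17:19]
i=20 'd': node 3→2 (via fail)
i=21 'b': node 2→15 (via fail)
i=22 'b': node 15→16  → match P4@[20:22]
i=23 'c': node 16→12 (via fail)
i=24 'a': node 12→13  → match P3@[21:24]
i=25 'a': node 13→6 (via fail)  → match P1@[23:25]
i=26 'd': node 6→2 (via fail)
i=27 'a': node 2→3  → match P0@[25:27]
i=28 'c': node 3→4 (via fail)
i=29 'a': node 4→5
i=30 'a': node 5→6  → match P1@[28:30]
i=31 'b': node 6→7 (via fail)
i=32 'd': node 7→8
i=33 'b': node 8→9
i=34 'b': node 9→10  → match P2@[31:34],P4@[32:34]
i=35 'a': node 10→1 (via fail)
i=36 'c': node 1→4 (via fail)
i=37 'a': node 4→5
i=38 'd': node 5→2 (via fail)
i=39 'a': node 2→3  → match P0@[37:39]
i=40 'a': node 3→1 (via fail)
i=41 'b': node 1→7 (via fail)
i=42 'd': node 7→8
i=43 'b': node 8→9
i=44 'b': node 9→10  → match P2@[41:44],P4@[42:44]
i=45 'b': node 10→11 (via fail)
i=46 'c': node 11→12
i=47 'a': node 12→13  → match P3@[44:47]
i=48 'a': node 13→6 (via fail)  → match P1@[46:48]
i=49 'd': node 6→2 (via fail)
i=50 'b': node 2→15 (via fail)
i=51 'b': node 15→16  → match P4@[49:51]
i=52 'a': node 16→1 (via fail)
i=53 'd': node 1→2
i=54 'b': node 2→15 (via fail)
i=55 'b': node 15→16  → match P4@[53:55]
i=56 'd': node 16→8 (via fail)
i=57 'a': node 8→1 (via fail)
i=58 'a': node 1→1 (via fail)
i=59 'b': node 1→7 (via fail)
i=60 'b': node 7→11

Matches: [[3,3],[12,4],[15,0],[17,0],[19,0],[22,4],[24,3],[25,1],[27,0],[30,1],[34,2],[34,4],[39,0],[44,2],[44,4],[47,3],[48,1],[51,4],[55,4]]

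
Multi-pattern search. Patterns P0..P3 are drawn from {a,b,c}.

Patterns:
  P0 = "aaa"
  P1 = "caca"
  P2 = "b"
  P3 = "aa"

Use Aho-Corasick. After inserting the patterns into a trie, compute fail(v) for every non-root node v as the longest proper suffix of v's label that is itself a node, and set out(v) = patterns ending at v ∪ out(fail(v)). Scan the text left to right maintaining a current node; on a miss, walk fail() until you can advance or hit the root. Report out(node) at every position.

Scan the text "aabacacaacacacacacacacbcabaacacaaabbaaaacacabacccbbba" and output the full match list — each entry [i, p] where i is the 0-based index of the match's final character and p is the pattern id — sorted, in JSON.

Build:
Trie (insert patterns):
  n0 'ε': a→1 b→8 c→4
  n1 'a': a→2
  n2 'aa': a→3  [P3 ends]
  n3 'aaa': ·  [P0 ends]
  n4 'c': a→5
  n5 'ca': c→6
  n6 'cac': a→7
  n7 'caca': ·  [P1 ends]
  n8 'b': ·  [P2 ends]

BFS fail/out derivation:
  fail(1) 'a': from fail(0)=0 chase 'a': 0 ⇒ 0;  out=∅∪out(0)=∅
  fail(4) 'c': from fail(0)=0 chase 'c': 0 ⇒ 0;  out=∅∪out(0)=∅
  fail(8) 'b': from fail(0)=0 chase 'b': 0 ⇒ 0;  out={2}∪out(0)={2}
  fail(2) 'aa': from fail(1)=0 chase 'a': 0 ⇒ 1;  out={3}∪out(1)={3}
  fail(5) 'ca': from fail(4)=0 chase 'a': 0 ⇒ 1;  out=∅∪out(1)=∅
  fail(3) 'aaa': from fail(2)=1 chase 'a': 1 ⇒ 2;  out={0}∪out(2)={0,3}
  fail(6) 'cac': from fail(5)=1 chase 'c': 1→0 ⇒ 4;  out=∅∪out(4)=∅
  fail(7) 'caca': from fail(6)=4 chase 'a': 4 ⇒ 5;  out={1}∪out(5)={1}

Run:
i=0 'a': node 0→1
i=1 'a': node 1→2  ** P3@[0:1]
i=2 'b': node 2→8 (fail-walked)  ** P2@[2:2]
i=3 'a': node 8→1 (fail-walked)
i=4 'c': node 1→4 (fail-walked)
i=5 'a': node 4→5
i=6 'c': node 5→6
i=7 'a': node 6→7  ** P1@[4:7]
i=8 'a': node 7→2 (fail-walked)  ** P3@[7:8]
i=9 'c': node 2→4 (fail-walked)
i=10 'a': node 4→5
i=11 'c': node 5→6
i=12 'a': node 6→7  ** P1@[9:12]
i=13 'c': node 7→6 (fail-walked)
i=14 'a': node 6→7  ** P1@[11:14]
i=15 'c': node 7→6 (fail-walked)
i=16 'a': node 6→7  ** P1@[13:16]
i=17 'c': node 7→6 (fail-walked)
i=18 'a': node 6→7  ** P1@[15:18]
i=19 'c': node 7→6 (fail-walked)
i=20 'a': node 6→7  ** P1@[17:20]
i=21 'c': node 7→6 (fail-walked)
i=22 'b': node 6→8 (fail-walked)  ** P2@[22:22]
i=23 'c': node 8→4 (fail-walked)
i=24 'a': node 4→5
i=25 'b': node 5→8 (fail-walked)  ** P2@[25:25]
i=26 'a': node 8→1 (fail-walked)
i=27 'a': node 1→2  ** P3@[26:27]
i=28 'c': node 2→4 (fail-walked)
i=29 'a': node 4→5
i=30 'c': node 5→6
i=31 'a': node 6→7  ** P1@[28:31]
i=32 'a': node 7→2 (fail-walked)  ** P3@[31:32]
i=33 'a': node 2→3  ** P0@[31:33],P3@[32:33]
i=34 'b': node 3→8 (fail-walked)  ** P2@[34:34]
i=35 'b': node 8→8 (fail-walked)  ** P2@[35:35]
i=36 'a': node 8→1 (fail-walked)
i=37 'a': node 1→2  ** P3@[36:37]
i=38 'a': node 2→3  ** P0@[36:38],P3@[37:38]
i=39 'a': node 3→3 (fail-walked)  ** P0@[37:39],P3@[38:39]
i=40 'c': node 3→4 (fail-walked)
i=41 'a': node 4→5
i=42 'c': node 5→6
i=43 'a': node 6→7  ** P1@[40:43]
i=44 'b': node 7→8 (fail-walked)  ** P2@[44:44]
i=45 'a': node 8→1 (fail-walked)
i=46 'c': node 1→4 (fail-walked)
i=47 'c': node 4→4 (fail-walked)
i=48 'c': node 4→4 (fail-walked)
i=49 'b': node 4→8 (fail-walked)  ** P2@[49:49]
i=50 'b': node 8→8 (fail-walked)  ** P2@[50:50]
i=51 'b': node 8→8 (fail-walked)  ** P2@[51:51]
i=52 'a': node 8→1 (fail-walked)

Matches: [[1,3],[2,2],[7,1],[8,3],[12,1],[14,1],[16,1],[18,1],[20,1],[22,2],[25,2],[27,3],[31,1],[32,3],[33,0],[33,3],[34,2],[35,2],[37,3],[38,0],[38,3],[39,0],[39,3],[43,1],[44,2],[49,2],[50,2],[51,2]]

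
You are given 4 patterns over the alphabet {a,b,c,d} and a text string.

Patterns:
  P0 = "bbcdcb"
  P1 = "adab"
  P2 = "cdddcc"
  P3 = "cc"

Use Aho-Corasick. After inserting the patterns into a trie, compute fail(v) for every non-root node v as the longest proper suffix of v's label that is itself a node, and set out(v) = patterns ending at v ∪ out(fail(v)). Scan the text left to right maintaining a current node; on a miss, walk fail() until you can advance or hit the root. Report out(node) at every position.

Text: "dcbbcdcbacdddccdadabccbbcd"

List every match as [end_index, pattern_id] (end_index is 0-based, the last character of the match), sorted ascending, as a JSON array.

Build:
Trie (insert patterns):
  0='ε' goto a→7 b→1 c→11
  1='b' goto b→2
  2='bb' goto c→3
  3='bbc' goto d→4
  4='bbcd' goto c→5
  5='bbcdc' goto b→6
  6='bbcdcb' goto ·  [P0 ends]
  7='a' goto d→8
  8='ad' goto a→9
  9='ada' goto b→10
  10='adab' goto ·  [P1 ends]
  11='c' goto c→17 d→12
  12='cd' goto d→13
  13='cdd' goto d→14
  14='cddd' goto c→15
  15='cdddc' goto c→16
  16='cdddcc' goto ·  [P2 ends]
  17='cc' goto ·  [P3 ends]

BFS fail/out derivation:
  n1('b'): parent n0 fail=0; on 'b' 0 → fail=0;  out ∅∪∅=∅
  n7('a'): parent n0 fail=0; on 'a' 0 → fail=0;  out ∅∪∅=∅
  n11('c'): parent n0 fail=0; on 'c' 0 → fail=0;  out ∅∪∅=∅
  n2('bb'): parent n1 fail=0; on 'b' 0 → fail=1;  out ∅∪∅=∅
  n8('ad'): parent n7 fail=0; on 'd' 0 → fail=0;  out ∅∪∅=∅
  n12('cd'): parent n11 fail=0; on 'd' 0 → fail=0;  out ∅∪∅=∅
  n17('cc'): parent n11 fail=0; on 'c' 0 → fail=11;  out {3}∪∅={3}
  n3('bbc'): parent n2 fail=1; on 'c' 1→0 → fail=11;  out ∅∪∅=∅
  n9('ada'): parent n8 fail=0; on 'a' 0 → fail=7;  out ∅∪∅=∅
  n13('cdd'): parent n12 fail=0; on 'd' 0 → fail=0;  out ∅∪∅=∅
  n4('bbcd'): parent n3 fail=11; on 'd' 11 → fail=12;  out ∅∪∅=∅
  n10('adab'): parent n9 fail=7; on 'b' 7→0 → fail=1;  out {1}∪∅={1}
  n14('cddd'): parent n13 fail=0; on 'd' 0 → fail=0;  out ∅∪∅=∅
  n5('bbcdc'): parent n4 fail=12; on 'c' 12→0 → fail=11;  out ∅∪∅=∅
  n15('cdddc'): parent n14 fail=0; on 'c' 0 → fail=11;  out ∅∪∅=∅
  n6('bbcdcb'): parent n5 fail=11; on 'b' 11→0 → fail=1;  out {0}∪∅={0}
  n16('cdddcc'): parent n15 fail=11; on 'c' 11 → fail=17;  out {2}∪{3}={2,3}

Text stream:
pos 0 'd': at 0
pos 1 'c': at 11
pos 2 'b': at 1 ·f
pos 3 'b': at 2
pos 4 'c': at 3
pos 5 'd': at 4
pos 6 'c': at 5
pos 7 'b': at 6  → match P0@[2:7]
pos 8 'a': at 7 ·f
pos 9 'c': at 11 ·f
pos 10 'd': at 12
pos 11 'd': at 13
pos 12 'd': at 14
pos 13 'c': at 15
pos 14 'c': at 16  → match P2@[9:14],P3@[13:14]
pos 15 'd': at 12 ·f
pos 16 'a': at 7 ·f
pos 17 'd': at 8
pos 18 'a': at 9
pos 19 'b': at 10  → match P1@[16:19]
pos 20 'c': at 11 ·f
pos 21 'c': at 17  → match P3@[20:21]
pos 22 'b': at 1 ·f
pos 23 'b': at 2
pos 24 'c': at 3
pos 25 'd': at 4

Matches: [[7,0],[14,2],[14,3],[19,1],[21,3]]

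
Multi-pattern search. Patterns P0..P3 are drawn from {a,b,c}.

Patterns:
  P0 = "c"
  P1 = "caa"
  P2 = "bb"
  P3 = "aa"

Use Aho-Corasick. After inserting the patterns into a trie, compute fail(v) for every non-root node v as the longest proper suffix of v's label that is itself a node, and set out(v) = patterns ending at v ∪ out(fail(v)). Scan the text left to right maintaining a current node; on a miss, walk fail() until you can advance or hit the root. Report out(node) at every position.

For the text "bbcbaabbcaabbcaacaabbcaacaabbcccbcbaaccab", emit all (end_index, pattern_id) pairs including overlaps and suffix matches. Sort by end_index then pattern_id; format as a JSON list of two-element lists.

Build:
Trie nodes:
  n0 'ε': a→6 b→4 c→1
  n1 'c': a→2  [P0 ends]
  n2 'ca': a→3
  n3 'caa': ·  [P1 ends]
  n4 'b': b→5
  n5 'bb': ·  [P2 ends]
  n6 'a': a→7
  n7 'aa': ·  [P3 ends]

Failure links (BFS by depth):
  fail(1) 'c': from fail(0)=0 chase 'c': 0 ⇒ 0;  out={0}∪out(0)={0}
  fail(4) 'b': from fail(0)=0 chase 'b': 0 ⇒ 0;  out=∅∪out(0)=∅
  fail(6) 'a': from fail(0)=0 chase 'a': 0 ⇒ 0;  out=∅∪out(0)=∅
  fail(2) 'ca': from fail(1)=0 chase 'a': 0 ⇒ 6;  out=∅∪out(6)=∅
  fail(5) 'bb': from fail(4)=0 chase 'b': 0 ⇒ 4;  out={2}∪out(4)={2}
  fail(7) 'aa': from fail(6)=0 chase 'a': 0 ⇒ 6;  out={3}∪out(6)={3}
  fail(3) 'caa': from fail(2)=6 chase 'a': 6 ⇒ 7;  out={1}∪out(7)={1,3}

Run:
i=0 'b': node 0→4
i=1 'b': node 4→5  ** P2@[0:1]
i=2 'c': node 5→1 (fail-walked)  ** P0@[2:2]
i=3 'b': node 1→4 (fail-walked)
i=4 'a': node 4→6 (fail-walked)
i=5 'a': node 6→7  ** P3@[4:5]
i=6 'b': node 7→4 (fail-walked)
i=7 'b': node 4→5  ** P2@[6:7]
i=8 'c': node 5→1 (fail-walked)  ** P0@[8:8]
i=9 'a': node 1→2
i=10 'a': node 2→3  ** P1@[8:10],P3@[9:10]
i=11 'b': node 3→4 (fail-walked)
i=12 'b': node 4→5  ** P2@[11:12]
i=13 'c': node 5→1 (fail-walked)  ** P0@[13:13]
i=14 'a': node 1→2
i=15 'a': node 2→3  ** P1@[13:15],P3@[14:15]
i=16 'c': node 3→1 (fail-walked)  ** P0@[16:16]
i=17 'a': node 1→2
i=18 'a': node 2→3  ** P1@[16:18],P3@[17:18]
i=19 'b': node 3→4 (fail-walked)
i=20 'b': node 4→5  ** P2@[19:20]
i=21 'c': node 5→1 (fail-walked)  ** P0@[21:21]
i=22 'a': node 1→2
i=23 'a': node 2→3  ** P1@[21:23],P3@[22:23]
i=24 'c': node 3→1 (fail-walked)  ** P0@[24:24]
i=25 'a': node 1→2
i=26 'a': node 2→3  ** P1@[24:26],P3@[25:26]
i=27 'b': node 3→4 (fail-walked)
i=28 'b': node 4→5  ** P2@[27:28]
i=29 'c': node 5→1 (fail-walked)  ** P0@[29:29]
i=30 'c': node 1→1 (fail-walked)  ** P0@[30:30]
i=31 'c': node 1→1 (fail-walked)  ** P0@[31:31]
i=32 'b': node 1→4 (fail-walked)
i=33 'c': node 4→1 (fail-walked)  ** P0@[33:33]
i=34 'b': node 1→4 (fail-walked)
i=35 'a': node 4→6 (fail-walked)
i=36 'a': node 6→7  ** P3@[35:36]
i=37 'c': node 7→1 (fail-walked)  ** P0@[37:37]
i=38 'c': node 1→1 (fail-walked)  ** P0@[38:38]
i=39 'a': node 1→2
i=40 'b': node 2→4 (fail-walked)

Matches: [[1,2],[2,0],[5,3],[7,2],[8,0],[10,1],[10,3],[12,2],[13,0],[15,1],[15,3],[16,0],[18,1],[18,3],[20,2],[21,0],[23,1],[23,3],[24,0],[26,1],[26,3],[28,2],[29,0],[30,0],[31,0],[33,0],[36,3],[37,0],[38,0]]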